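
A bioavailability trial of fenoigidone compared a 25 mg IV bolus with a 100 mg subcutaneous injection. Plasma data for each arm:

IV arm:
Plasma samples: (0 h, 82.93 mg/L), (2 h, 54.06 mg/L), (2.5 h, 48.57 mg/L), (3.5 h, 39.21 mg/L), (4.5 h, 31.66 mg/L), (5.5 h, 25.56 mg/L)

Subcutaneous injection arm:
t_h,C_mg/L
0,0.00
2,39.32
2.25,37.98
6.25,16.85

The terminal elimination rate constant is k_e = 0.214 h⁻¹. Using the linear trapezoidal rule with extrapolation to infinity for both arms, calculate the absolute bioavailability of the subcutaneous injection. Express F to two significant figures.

Trapezoidal AUC_0→5.5 (IV):
  [0→2]: (82.93+54.06)/2 × 2 = 136.99
  [2→2.5]: (54.06+48.57)/2 × 0.5 = 25.6575
  [2.5→3.5]: (48.57+39.21)/2 × 1 = 43.89
  [3.5→4.5]: (39.21+31.66)/2 × 1 = 35.435
  [4.5→5.5]: (31.66+25.56)/2 × 1 = 28.61
  Sum = 270.5825 mg/L·h
IV tail: 25.56/0.214 = 119.439; AUC_iv,0→∞ = 270.5825 + 119.439 = 390.0215 mg/L·h
Trapezoidal AUC_0→6.25 (subcutaneous injection):
  [0→2]: (0.00+39.32)/2 × 2 = 39.32
  [2→2.25]: (39.32+37.98)/2 × 0.25 = 9.6625
  [2.25→6.25]: (37.98+16.85)/2 × 4 = 109.66
  Sum = 158.6425 mg/L·h
subcutaneous injection tail: 16.85/0.214 = 78.738; AUC_ev,0→∞ = 158.6425 + 78.738 = 237.3805 mg/L·h
F = (AUC_ev/D_ev)/(AUC_iv/D_iv) = (237.3805/100)/(390.0215/25) = 2.373805/15.60086 = 0.1522

F = 0.15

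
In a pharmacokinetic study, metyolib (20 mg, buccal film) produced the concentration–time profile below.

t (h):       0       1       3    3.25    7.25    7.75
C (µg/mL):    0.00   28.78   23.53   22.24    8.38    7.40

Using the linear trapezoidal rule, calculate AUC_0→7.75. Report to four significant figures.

Trapezoidal AUC_0→7.75:
  [0→1]: (0.00+28.78)/2 × 1 = 14.39
  [1→3]: (28.78+23.53)/2 × 2 = 52.31
  [3→3.25]: (23.53+22.24)/2 × 0.25 = 5.72125
  [3.25→7.25]: (22.24+8.38)/2 × 4 = 61.24
  [7.25→7.75]: (8.38+7.40)/2 × 0.5 = 3.945
  Sum = 137.60625 µg/mL·h

AUC = 137.6 µg/mL·h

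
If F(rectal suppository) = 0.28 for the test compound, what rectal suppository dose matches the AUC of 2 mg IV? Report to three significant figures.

For equal systemic exposure: F × D_ev = D_iv
D_ev = D_iv / F = 2 / 0.28 = 7.14286 mg

D_rectal = 7.14 mg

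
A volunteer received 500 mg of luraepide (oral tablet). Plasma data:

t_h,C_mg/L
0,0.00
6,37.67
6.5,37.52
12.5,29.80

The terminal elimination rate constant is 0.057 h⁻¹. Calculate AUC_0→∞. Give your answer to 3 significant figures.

Trapezoidal AUC_0→12.5:
  [0→6]: (0.00+37.67)/2 × 6 = 113.01
  [6→6.5]: (37.67+37.52)/2 × 0.5 = 18.7975
  [6.5→12.5]: (37.52+29.80)/2 × 6 = 201.96
  Sum = 333.7675 mg/L·h
Extrapolated tail: C_last / k_e = 29.80 / 0.057 = 522.807
AUC_0→∞ = 333.7675 + 522.807 = 856.5745 mg/L·h

AUC = 857 mg/L·h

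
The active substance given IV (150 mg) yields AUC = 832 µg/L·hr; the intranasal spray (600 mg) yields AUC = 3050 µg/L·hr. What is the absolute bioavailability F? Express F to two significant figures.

F = 0.92

F = (AUC_ev / D_ev) / (AUC_iv / D_iv)
  = (3050/600) / (832/150)
  = 5.08333 / 5.54667 = 0.9165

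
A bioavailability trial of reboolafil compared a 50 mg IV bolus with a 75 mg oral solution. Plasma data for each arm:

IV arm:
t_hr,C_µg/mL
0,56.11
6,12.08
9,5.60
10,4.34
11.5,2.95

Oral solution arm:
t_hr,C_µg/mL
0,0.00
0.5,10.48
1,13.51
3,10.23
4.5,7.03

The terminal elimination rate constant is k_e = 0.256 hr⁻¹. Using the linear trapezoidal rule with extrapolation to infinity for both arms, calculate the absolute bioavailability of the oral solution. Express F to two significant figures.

Trapezoidal AUC_0→11.5 (IV):
  [0→6]: (56.11+12.08)/2 × 6 = 204.57
  [6→9]: (12.08+5.60)/2 × 3 = 26.52
  [9→10]: (5.60+4.34)/2 × 1 = 4.97
  [10→11.5]: (4.34+2.95)/2 × 1.5 = 5.4675
  Sum = 241.5275 µg/mL·hr
IV tail: 2.95/0.256 = 11.523; AUC_iv,0→∞ = 241.5275 + 11.523 = 253.0505 µg/mL·hr
Trapezoidal AUC_0→4.5 (oral solution):
  [0→0.5]: (0.00+10.48)/2 × 0.5 = 2.62
  [0.5→1]: (10.48+13.51)/2 × 0.5 = 5.9975
  [1→3]: (13.51+10.23)/2 × 2 = 23.74
  [3→4.5]: (10.23+7.03)/2 × 1.5 = 12.945
  Sum = 45.3025 µg/mL·hr
oral solution tail: 7.03/0.256 = 27.461; AUC_ev,0→∞ = 45.3025 + 27.461 = 72.7635 µg/mL·hr
F = (AUC_ev/D_ev)/(AUC_iv/D_iv) = (72.7635/75)/(253.0505/50) = 0.97018/5.06101 = 0.1917

F = 0.19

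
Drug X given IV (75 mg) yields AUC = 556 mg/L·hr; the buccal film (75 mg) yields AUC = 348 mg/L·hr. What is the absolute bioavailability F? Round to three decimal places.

F = (AUC_ev / D_ev) / (AUC_iv / D_iv)
  = (348/75) / (556/75)
  = 4.64 / 7.41333 = 0.6259

F = 0.626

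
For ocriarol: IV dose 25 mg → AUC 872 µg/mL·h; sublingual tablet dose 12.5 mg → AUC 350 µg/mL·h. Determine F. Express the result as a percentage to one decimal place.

F = (AUC_ev / D_ev) / (AUC_iv / D_iv)
  = (350/12.5) / (872/25)
  = 28 / 34.88 = 0.8028
  = 80.28%

F = 80.3%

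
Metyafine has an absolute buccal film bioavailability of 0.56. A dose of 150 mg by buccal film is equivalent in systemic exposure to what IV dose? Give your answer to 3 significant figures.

D_iv = 84.0 mg

Systemic exposure from an extravascular dose = F × D_ev, so the equivalent IV dose is F × D_ev.
D_iv = F × D_ev = 0.56 × 150 = 84 mg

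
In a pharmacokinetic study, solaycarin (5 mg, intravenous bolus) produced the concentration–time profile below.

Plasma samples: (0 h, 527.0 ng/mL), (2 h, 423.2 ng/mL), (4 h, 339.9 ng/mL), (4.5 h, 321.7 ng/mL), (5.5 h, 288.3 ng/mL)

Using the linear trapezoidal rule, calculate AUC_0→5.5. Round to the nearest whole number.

Trapezoidal AUC_0→5.5:
  [0→2]: (527.0+423.2)/2 × 2 = 950.2
  [2→4]: (423.2+339.9)/2 × 2 = 763.1
  [4→4.5]: (339.9+321.7)/2 × 0.5 = 165.4
  [4.5→5.5]: (321.7+288.3)/2 × 1 = 305.0
  Sum = 2183.7 ng/mL·h

AUC = 2184 ng/mL·h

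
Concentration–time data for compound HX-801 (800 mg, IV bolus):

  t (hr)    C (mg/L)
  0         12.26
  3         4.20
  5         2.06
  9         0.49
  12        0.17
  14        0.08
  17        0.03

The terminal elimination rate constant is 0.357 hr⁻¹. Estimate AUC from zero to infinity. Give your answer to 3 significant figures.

AUC = 37.5 mg/L·hr

Trapezoidal AUC_0→17:
  [0→3]: (12.26+4.20)/2 × 3 = 24.69
  [3→5]: (4.20+2.06)/2 × 2 = 6.26
  [5→9]: (2.06+0.49)/2 × 4 = 5.1
  [9→12]: (0.49+0.17)/2 × 3 = 0.99
  [12→14]: (0.17+0.08)/2 × 2 = 0.25
  [14→17]: (0.08+0.03)/2 × 3 = 0.165
  Sum = 37.455 mg/L·hr
Extrapolated tail: C_last / k_e = 0.03 / 0.357 = 0.084
AUC_0→∞ = 37.455 + 0.084 = 37.539 mg/L·hr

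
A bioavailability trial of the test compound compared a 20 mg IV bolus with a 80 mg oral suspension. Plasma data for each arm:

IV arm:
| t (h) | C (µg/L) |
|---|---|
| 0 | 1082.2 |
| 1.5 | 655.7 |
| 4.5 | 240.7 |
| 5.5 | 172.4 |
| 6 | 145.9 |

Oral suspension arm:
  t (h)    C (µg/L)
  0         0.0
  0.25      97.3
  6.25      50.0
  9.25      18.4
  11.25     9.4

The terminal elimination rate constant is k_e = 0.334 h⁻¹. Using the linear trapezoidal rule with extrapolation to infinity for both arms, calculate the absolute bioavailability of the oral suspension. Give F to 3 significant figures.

F = 0.0454

Trapezoidal AUC_0→6 (IV):
  [0→1.5]: (1082.2+655.7)/2 × 1.5 = 1303.425
  [1.5→4.5]: (655.7+240.7)/2 × 3 = 1344.6
  [4.5→5.5]: (240.7+172.4)/2 × 1 = 206.55
  [5.5→6]: (172.4+145.9)/2 × 0.5 = 79.575
  Sum = 2934.15 µg/L·h
IV tail: 145.9/0.334 = 436.826; AUC_iv,0→∞ = 2934.15 + 436.826 = 3370.976 µg/L·h
Trapezoidal AUC_0→11.25 (oral suspension):
  [0→0.25]: (0.0+97.3)/2 × 0.25 = 12.1625
  [0.25→6.25]: (97.3+50.0)/2 × 6 = 441.9
  [6.25→9.25]: (50.0+18.4)/2 × 3 = 102.6
  [9.25→11.25]: (18.4+9.4)/2 × 2 = 27.8
  Sum = 584.4625 µg/L·h
oral suspension tail: 9.4/0.334 = 28.144; AUC_ev,0→∞ = 584.4625 + 28.144 = 612.6065 µg/L·h
F = (AUC_ev/D_ev)/(AUC_iv/D_iv) = (612.6065/80)/(3370.976/20) = 7.65758/168.5488 = 0.0454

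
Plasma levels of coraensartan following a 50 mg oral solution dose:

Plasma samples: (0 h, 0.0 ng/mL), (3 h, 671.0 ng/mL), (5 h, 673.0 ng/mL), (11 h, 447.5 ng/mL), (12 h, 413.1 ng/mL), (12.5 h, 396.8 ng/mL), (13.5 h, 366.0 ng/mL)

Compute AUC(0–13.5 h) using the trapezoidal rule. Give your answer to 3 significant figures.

AUC = 6730 ng/mL·h

Trapezoidal AUC_0→13.5:
  [0→3]: (0.0+671.0)/2 × 3 = 1006.5
  [3→5]: (671.0+673.0)/2 × 2 = 1344.0
  [5→11]: (673.0+447.5)/2 × 6 = 3361.5
  [11→12]: (447.5+413.1)/2 × 1 = 430.3
  [12→12.5]: (413.1+396.8)/2 × 0.5 = 202.475
  [12.5→13.5]: (396.8+366.0)/2 × 1 = 381.4
  Sum = 6726.175 ng/mL·h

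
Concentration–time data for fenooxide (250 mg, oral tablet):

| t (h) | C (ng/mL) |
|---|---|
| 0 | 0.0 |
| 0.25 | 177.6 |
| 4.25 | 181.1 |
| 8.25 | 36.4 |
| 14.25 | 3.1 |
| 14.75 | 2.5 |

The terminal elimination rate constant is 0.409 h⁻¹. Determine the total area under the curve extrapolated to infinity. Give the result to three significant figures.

AUC = 1300 ng/mL·h

Trapezoidal AUC_0→14.75:
  [0→0.25]: (0.0+177.6)/2 × 0.25 = 22.2
  [0.25→4.25]: (177.6+181.1)/2 × 4 = 717.4
  [4.25→8.25]: (181.1+36.4)/2 × 4 = 435.0
  [8.25→14.25]: (36.4+3.1)/2 × 6 = 118.5
  [14.25→14.75]: (3.1+2.5)/2 × 0.5 = 1.4
  Sum = 1294.5 ng/mL·h
Extrapolated tail: C_last / k_e = 2.5 / 0.409 = 6.112
AUC_0→∞ = 1294.5 + 6.112 = 1300.612 ng/mL·h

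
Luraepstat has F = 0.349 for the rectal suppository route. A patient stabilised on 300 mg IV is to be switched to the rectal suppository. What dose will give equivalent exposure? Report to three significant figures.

For equal systemic exposure: F × D_ev = D_iv
D_ev = D_iv / F = 300 / 0.349 = 859.599 mg

D_rectal = 860 mg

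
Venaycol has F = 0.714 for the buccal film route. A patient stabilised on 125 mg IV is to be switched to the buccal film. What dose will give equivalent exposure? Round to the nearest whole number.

For equal systemic exposure: F × D_ev = D_iv
D_ev = D_iv / F = 125 / 0.714 = 175.07 mg

D_buccal = 175 mg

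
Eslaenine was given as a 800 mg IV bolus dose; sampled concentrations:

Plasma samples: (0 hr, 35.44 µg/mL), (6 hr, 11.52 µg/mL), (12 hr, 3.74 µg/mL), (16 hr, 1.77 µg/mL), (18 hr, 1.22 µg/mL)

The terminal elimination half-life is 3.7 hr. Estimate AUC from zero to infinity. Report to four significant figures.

Trapezoidal AUC_0→18:
  [0→6]: (35.44+11.52)/2 × 6 = 140.88
  [6→12]: (11.52+3.74)/2 × 6 = 45.78
  [12→16]: (3.74+1.77)/2 × 4 = 11.02
  [16→18]: (1.77+1.22)/2 × 2 = 2.99
  Sum = 200.67 µg/mL·hr
k_e = ln2 / t½ = 0.693147 / 3.7 = 0.1873 hr^-1
Extrapolated tail: C_last / k_e = 1.22 / 0.1873 = 6.514
AUC_0→∞ = 200.67 + 6.514 = 207.184 µg/mL·hr

AUC = 207.2 µg/mL·hr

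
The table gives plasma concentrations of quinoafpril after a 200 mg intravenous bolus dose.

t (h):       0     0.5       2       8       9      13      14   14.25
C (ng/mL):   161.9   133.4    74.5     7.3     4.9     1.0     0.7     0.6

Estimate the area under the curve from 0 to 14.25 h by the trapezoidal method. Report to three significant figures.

AUC = 494 ng/mL·h

Trapezoidal AUC_0→14.25:
  [0→0.5]: (161.9+133.4)/2 × 0.5 = 73.825
  [0.5→2]: (133.4+74.5)/2 × 1.5 = 155.925
  [2→8]: (74.5+7.3)/2 × 6 = 245.4
  [8→9]: (7.3+4.9)/2 × 1 = 6.1
  [9→13]: (4.9+1.0)/2 × 4 = 11.8
  [13→14]: (1.0+0.7)/2 × 1 = 0.85
  [14→14.25]: (0.7+0.6)/2 × 0.25 = 0.1625
  Sum = 494.0625 ng/mL·h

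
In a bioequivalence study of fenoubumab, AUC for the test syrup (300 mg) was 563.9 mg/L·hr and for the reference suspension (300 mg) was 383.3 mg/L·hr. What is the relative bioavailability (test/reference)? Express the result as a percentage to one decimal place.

F_rel = (AUC_test/D_test) / (AUC_ref/D_ref)
      = (563.9/300) / (383.3/300)
      = 1.87967 / 1.27767 = 1.4712 = 147.12%

F_rel = 147.1%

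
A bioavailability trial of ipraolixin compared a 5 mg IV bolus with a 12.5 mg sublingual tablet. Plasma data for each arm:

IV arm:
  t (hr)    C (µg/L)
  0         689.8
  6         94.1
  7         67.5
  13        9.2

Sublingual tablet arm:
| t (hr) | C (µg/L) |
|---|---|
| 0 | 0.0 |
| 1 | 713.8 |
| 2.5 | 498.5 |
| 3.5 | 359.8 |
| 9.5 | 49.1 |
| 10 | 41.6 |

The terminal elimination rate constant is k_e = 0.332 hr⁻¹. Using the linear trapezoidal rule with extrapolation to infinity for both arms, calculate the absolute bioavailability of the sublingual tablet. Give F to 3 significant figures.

F = 0.456

Trapezoidal AUC_0→13 (IV):
  [0→6]: (689.8+94.1)/2 × 6 = 2351.7
  [6→7]: (94.1+67.5)/2 × 1 = 80.8
  [7→13]: (67.5+9.2)/2 × 6 = 230.1
  Sum = 2662.6 µg/L·hr
IV tail: 9.2/0.332 = 27.711; AUC_iv,0→∞ = 2662.6 + 27.711 = 2690.311 µg/L·hr
Trapezoidal AUC_0→10 (sublingual tablet):
  [0→1]: (0.0+713.8)/2 × 1 = 356.9
  [1→2.5]: (713.8+498.5)/2 × 1.5 = 909.225
  [2.5→3.5]: (498.5+359.8)/2 × 1 = 429.15
  [3.5→9.5]: (359.8+49.1)/2 × 6 = 1226.7
  [9.5→10]: (49.1+41.6)/2 × 0.5 = 22.675
  Sum = 2944.65 µg/L·hr
sublingual tablet tail: 41.6/0.332 = 125.301; AUC_ev,0→∞ = 2944.65 + 125.301 = 3069.951 µg/L·hr
F = (AUC_ev/D_ev)/(AUC_iv/D_iv) = (3069.951/12.5)/(2690.311/5) = 245.59608/538.0622 = 0.4564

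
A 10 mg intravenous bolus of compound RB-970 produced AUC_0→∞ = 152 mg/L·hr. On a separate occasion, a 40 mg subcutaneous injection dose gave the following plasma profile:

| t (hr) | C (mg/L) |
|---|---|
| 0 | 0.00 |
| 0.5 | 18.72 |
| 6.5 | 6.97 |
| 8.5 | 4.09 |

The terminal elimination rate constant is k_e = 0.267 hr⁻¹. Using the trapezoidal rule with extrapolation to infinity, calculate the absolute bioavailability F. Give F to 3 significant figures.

Trapezoidal AUC_0→8.5 (subcutaneous injection):
  [0→0.5]: (0.00+18.72)/2 × 0.5 = 4.68
  [0.5→6.5]: (18.72+6.97)/2 × 6 = 77.07
  [6.5→8.5]: (6.97+4.09)/2 × 2 = 11.06
  Sum = 92.81 mg/L·hr
Tail: C_last/k_e = 4.09/0.267 = 15.318
AUC_0→∞ (subcutaneous injection) = 92.81 + 15.318 = 108.128 mg/L·hr
F = (AUC_ev/D_ev)/(AUC_iv/D_iv) = (108.128/40)/(152/10) = 2.7032/15.2 = 0.1778

F = 0.178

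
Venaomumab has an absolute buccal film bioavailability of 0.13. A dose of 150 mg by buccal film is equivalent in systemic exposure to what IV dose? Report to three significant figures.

Systemic exposure from an extravascular dose = F × D_ev, so the equivalent IV dose is F × D_ev.
D_iv = F × D_ev = 0.13 × 150 = 19.5 mg

D_iv = 19.5 mg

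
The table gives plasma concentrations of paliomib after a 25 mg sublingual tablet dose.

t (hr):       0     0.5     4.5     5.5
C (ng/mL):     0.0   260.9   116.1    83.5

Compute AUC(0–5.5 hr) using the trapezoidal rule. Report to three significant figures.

AUC = 919 ng/mL·hr

Trapezoidal AUC_0→5.5:
  [0→0.5]: (0.0+260.9)/2 × 0.5 = 65.225
  [0.5→4.5]: (260.9+116.1)/2 × 4 = 754.0
  [4.5→5.5]: (116.1+83.5)/2 × 1 = 99.8
  Sum = 919.025 ng/mL·hr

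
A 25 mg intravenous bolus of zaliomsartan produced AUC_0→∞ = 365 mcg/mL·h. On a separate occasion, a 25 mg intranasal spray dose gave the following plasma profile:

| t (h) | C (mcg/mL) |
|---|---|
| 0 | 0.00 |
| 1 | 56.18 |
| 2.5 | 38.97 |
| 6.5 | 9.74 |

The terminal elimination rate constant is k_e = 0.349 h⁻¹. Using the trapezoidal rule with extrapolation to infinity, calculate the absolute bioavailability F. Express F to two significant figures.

F = 0.62

Trapezoidal AUC_0→6.5 (intranasal spray):
  [0→1]: (0.00+56.18)/2 × 1 = 28.09
  [1→2.5]: (56.18+38.97)/2 × 1.5 = 71.3625
  [2.5→6.5]: (38.97+9.74)/2 × 4 = 97.42
  Sum = 196.8725 mcg/mL·h
Tail: C_last/k_e = 9.74/0.349 = 27.908
AUC_0→∞ (intranasal spray) = 196.8725 + 27.908 = 224.7805 mcg/mL·h
F = (AUC_ev/D_ev)/(AUC_iv/D_iv) = (224.7805/25)/(365/25) = 8.99122/14.6 = 0.6158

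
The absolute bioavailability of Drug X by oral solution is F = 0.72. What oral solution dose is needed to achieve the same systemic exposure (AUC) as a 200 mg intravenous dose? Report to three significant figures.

D_oral = 278 mg

For equal systemic exposure: F × D_ev = D_iv
D_ev = D_iv / F = 200 / 0.72 = 277.778 mg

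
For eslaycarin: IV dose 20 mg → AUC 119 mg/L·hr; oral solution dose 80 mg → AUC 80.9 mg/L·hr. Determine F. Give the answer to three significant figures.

F = (AUC_ev / D_ev) / (AUC_iv / D_iv)
  = (80.9/80) / (119/20)
  = 1.01125 / 5.95 = 0.1700

F = 0.170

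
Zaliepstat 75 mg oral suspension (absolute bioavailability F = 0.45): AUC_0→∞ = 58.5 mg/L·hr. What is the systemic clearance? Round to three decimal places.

CL = 0.577 L/hr

CL = F × Dose / AUC_0→∞
   = 0.45 × 75 / 58.5 = 0.576923 L/hr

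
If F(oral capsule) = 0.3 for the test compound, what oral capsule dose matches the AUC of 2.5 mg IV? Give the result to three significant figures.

For equal systemic exposure: F × D_ev = D_iv
D_ev = D_iv / F = 2.5 / 0.3 = 8.33333 mg

D_oral = 8.33 mg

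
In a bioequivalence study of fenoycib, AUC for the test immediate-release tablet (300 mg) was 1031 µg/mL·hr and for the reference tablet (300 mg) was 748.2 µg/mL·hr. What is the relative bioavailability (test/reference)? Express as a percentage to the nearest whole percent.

F_rel = (AUC_test/D_test) / (AUC_ref/D_ref)
      = (1031/300) / (748.2/300)
      = 3.43667 / 2.494 = 1.3780 = 137.80%

F_rel = 138%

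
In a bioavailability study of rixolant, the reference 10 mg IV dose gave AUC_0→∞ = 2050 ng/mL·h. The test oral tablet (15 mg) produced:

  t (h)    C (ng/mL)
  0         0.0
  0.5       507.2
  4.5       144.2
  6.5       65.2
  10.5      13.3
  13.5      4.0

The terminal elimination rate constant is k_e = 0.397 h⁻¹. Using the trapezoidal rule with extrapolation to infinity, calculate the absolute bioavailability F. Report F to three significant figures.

Trapezoidal AUC_0→13.5 (oral tablet):
  [0→0.5]: (0.0+507.2)/2 × 0.5 = 126.8
  [0.5→4.5]: (507.2+144.2)/2 × 4 = 1302.8
  [4.5→6.5]: (144.2+65.2)/2 × 2 = 209.4
  [6.5→10.5]: (65.2+13.3)/2 × 4 = 157.0
  [10.5→13.5]: (13.3+4.0)/2 × 3 = 25.95
  Sum = 1821.95 ng/mL·h
Tail: C_last/k_e = 4.0/0.397 = 10.076
AUC_0→∞ (oral tablet) = 1821.95 + 10.076 = 1832.026 ng/mL·h
F = (AUC_ev/D_ev)/(AUC_iv/D_iv) = (1832.026/15)/(2050/10) = 122.135/205 = 0.5958

F = 0.596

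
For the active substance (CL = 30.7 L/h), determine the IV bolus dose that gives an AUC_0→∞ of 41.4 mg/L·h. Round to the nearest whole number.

Dose = 1271 mg

Dose_iv = CL × AUC_0→∞
     = 30.7 × 41.4 = 1270.98 mg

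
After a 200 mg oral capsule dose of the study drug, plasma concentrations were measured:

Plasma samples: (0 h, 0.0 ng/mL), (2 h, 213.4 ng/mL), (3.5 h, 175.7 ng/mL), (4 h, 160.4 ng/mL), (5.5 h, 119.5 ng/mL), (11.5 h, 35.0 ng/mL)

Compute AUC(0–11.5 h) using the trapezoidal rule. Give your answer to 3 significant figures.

Trapezoidal AUC_0→11.5:
  [0→2]: (0.0+213.4)/2 × 2 = 213.4
  [2→3.5]: (213.4+175.7)/2 × 1.5 = 291.825
  [3.5→4]: (175.7+160.4)/2 × 0.5 = 84.025
  [4→5.5]: (160.4+119.5)/2 × 1.5 = 209.925
  [5.5→11.5]: (119.5+35.0)/2 × 6 = 463.5
  Sum = 1262.675 ng/mL·h

AUC = 1260 ng/mL·h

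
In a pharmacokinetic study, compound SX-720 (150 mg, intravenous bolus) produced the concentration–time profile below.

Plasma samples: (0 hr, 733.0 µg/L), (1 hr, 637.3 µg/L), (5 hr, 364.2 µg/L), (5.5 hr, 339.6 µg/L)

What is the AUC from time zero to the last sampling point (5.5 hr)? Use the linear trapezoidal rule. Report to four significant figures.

Trapezoidal AUC_0→5.5:
  [0→1]: (733.0+637.3)/2 × 1 = 685.15
  [1→5]: (637.3+364.2)/2 × 4 = 2003.0
  [5→5.5]: (364.2+339.6)/2 × 0.5 = 175.95
  Sum = 2864.1 µg/L·hr

AUC = 2864 µg/L·hr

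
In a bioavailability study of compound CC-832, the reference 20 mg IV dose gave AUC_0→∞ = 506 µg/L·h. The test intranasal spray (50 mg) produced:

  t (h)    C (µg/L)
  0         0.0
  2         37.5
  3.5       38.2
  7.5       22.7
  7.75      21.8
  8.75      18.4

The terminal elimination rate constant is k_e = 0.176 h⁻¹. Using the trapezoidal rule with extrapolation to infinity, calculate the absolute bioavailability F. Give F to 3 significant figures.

Trapezoidal AUC_0→8.75 (intranasal spray):
  [0→2]: (0.0+37.5)/2 × 2 = 37.5
  [2→3.5]: (37.5+38.2)/2 × 1.5 = 56.775
  [3.5→7.5]: (38.2+22.7)/2 × 4 = 121.8
  [7.5→7.75]: (22.7+21.8)/2 × 0.25 = 5.5625
  [7.75→8.75]: (21.8+18.4)/2 × 1 = 20.1
  Sum = 241.7375 µg/L·h
Tail: C_last/k_e = 18.4/0.176 = 104.545
AUC_0→∞ (intranasal spray) = 241.7375 + 104.545 = 346.2825 µg/L·h
F = (AUC_ev/D_ev)/(AUC_iv/D_iv) = (346.2825/50)/(506/20) = 6.92565/25.3 = 0.2737

F = 0.274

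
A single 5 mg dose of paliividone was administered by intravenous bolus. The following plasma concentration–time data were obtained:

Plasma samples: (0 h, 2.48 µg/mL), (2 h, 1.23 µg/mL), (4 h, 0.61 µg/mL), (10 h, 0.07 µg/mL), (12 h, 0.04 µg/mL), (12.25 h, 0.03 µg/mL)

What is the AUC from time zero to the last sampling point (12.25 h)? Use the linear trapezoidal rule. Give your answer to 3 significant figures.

AUC = 7.71 µg/mL·h

Trapezoidal AUC_0→12.25:
  [0→2]: (2.48+1.23)/2 × 2 = 3.71
  [2→4]: (1.23+0.61)/2 × 2 = 1.84
  [4→10]: (0.61+0.07)/2 × 6 = 2.04
  [10→12]: (0.07+0.04)/2 × 2 = 0.11
  [12→12.25]: (0.04+0.03)/2 × 0.25 = 0.00875
  Sum = 7.70875 µg/mL·h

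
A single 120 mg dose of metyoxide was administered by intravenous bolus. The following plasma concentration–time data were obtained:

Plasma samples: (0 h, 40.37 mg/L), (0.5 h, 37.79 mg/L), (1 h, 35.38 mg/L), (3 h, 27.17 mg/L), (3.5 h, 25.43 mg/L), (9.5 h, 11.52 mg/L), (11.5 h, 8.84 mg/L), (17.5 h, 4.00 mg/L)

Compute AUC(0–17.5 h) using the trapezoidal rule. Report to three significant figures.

Trapezoidal AUC_0→17.5:
  [0→0.5]: (40.37+37.79)/2 × 0.5 = 19.54
  [0.5→1]: (37.79+35.38)/2 × 0.5 = 18.2925
  [1→3]: (35.38+27.17)/2 × 2 = 62.55
  [3→3.5]: (27.17+25.43)/2 × 0.5 = 13.15
  [3.5→9.5]: (25.43+11.52)/2 × 6 = 110.85
  [9.5→11.5]: (11.52+8.84)/2 × 2 = 20.36
  [11.5→17.5]: (8.84+4.00)/2 × 6 = 38.52
  Sum = 283.2625 mg/L·h

AUC = 283 mg/L·h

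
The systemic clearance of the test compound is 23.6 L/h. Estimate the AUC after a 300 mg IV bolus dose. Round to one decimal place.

AUC_0→∞ = Dose_iv / CL
        = 300 / 23.6 = 12.7119 mg/L·h

AUC = 12.7 mg/L·h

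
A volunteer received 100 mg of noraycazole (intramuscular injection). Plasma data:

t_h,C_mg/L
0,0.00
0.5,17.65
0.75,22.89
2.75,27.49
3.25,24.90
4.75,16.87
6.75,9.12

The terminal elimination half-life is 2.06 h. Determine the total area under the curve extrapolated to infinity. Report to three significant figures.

AUC = 157 mg/L·h

Trapezoidal AUC_0→6.75:
  [0→0.5]: (0.00+17.65)/2 × 0.5 = 4.4125
  [0.5→0.75]: (17.65+22.89)/2 × 0.25 = 5.0675
  [0.75→2.75]: (22.89+27.49)/2 × 2 = 50.38
  [2.75→3.25]: (27.49+24.90)/2 × 0.5 = 13.0975
  [3.25→4.75]: (24.90+16.87)/2 × 1.5 = 31.3275
  [4.75→6.75]: (16.87+9.12)/2 × 2 = 25.99
  Sum = 130.275 mg/L·h
k_e = ln2 / t½ = 0.693147 / 2.06 = 0.3365 h^-1
Extrapolated tail: C_last / k_e = 9.12 / 0.3365 = 27.103
AUC_0→∞ = 130.275 + 27.103 = 157.378 mg/L·h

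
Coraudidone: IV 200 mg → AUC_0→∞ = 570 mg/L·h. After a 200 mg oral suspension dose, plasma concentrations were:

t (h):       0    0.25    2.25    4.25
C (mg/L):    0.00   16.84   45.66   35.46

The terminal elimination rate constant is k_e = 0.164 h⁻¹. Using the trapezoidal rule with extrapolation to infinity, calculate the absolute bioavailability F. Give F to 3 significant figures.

Trapezoidal AUC_0→4.25 (oral suspension):
  [0→0.25]: (0.00+16.84)/2 × 0.25 = 2.105
  [0.25→2.25]: (16.84+45.66)/2 × 2 = 62.5
  [2.25→4.25]: (45.66+35.46)/2 × 2 = 81.12
  Sum = 145.725 mg/L·h
Tail: C_last/k_e = 35.46/0.164 = 216.220
AUC_0→∞ (oral suspension) = 145.725 + 216.220 = 361.945 mg/L·h
F = (AUC_ev/D_ev)/(AUC_iv/D_iv) = (361.945/200)/(570/200) = 1.809725/2.85 = 0.6350

F = 0.635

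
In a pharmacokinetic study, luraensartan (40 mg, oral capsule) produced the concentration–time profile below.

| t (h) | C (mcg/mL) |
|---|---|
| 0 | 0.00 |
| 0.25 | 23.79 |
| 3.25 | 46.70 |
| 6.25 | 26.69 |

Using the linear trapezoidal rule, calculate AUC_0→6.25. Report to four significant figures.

AUC = 218.8 mcg/mL·h

Trapezoidal AUC_0→6.25:
  [0→0.25]: (0.00+23.79)/2 × 0.25 = 2.97375
  [0.25→3.25]: (23.79+46.70)/2 × 3 = 105.735
  [3.25→6.25]: (46.70+26.69)/2 × 3 = 110.085
  Sum = 218.79375 mcg/mL·h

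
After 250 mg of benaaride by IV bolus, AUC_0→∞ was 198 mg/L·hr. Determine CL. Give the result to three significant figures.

CL = 1.26 L/hr

CL = Dose_iv / AUC_0→∞
   = 250 / 198 = 1.26263 L/hr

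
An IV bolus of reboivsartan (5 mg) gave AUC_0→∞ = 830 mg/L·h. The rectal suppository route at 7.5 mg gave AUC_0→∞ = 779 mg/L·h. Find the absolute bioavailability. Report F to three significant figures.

F = 0.626

F = (AUC_ev / D_ev) / (AUC_iv / D_iv)
  = (779/7.5) / (830/5)
  = 103.867 / 166 = 0.6257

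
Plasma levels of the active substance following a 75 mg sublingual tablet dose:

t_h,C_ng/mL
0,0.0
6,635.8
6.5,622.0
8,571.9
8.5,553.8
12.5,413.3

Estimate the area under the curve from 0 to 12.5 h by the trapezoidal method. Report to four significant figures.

AUC = 5333 ng/mL·h

Trapezoidal AUC_0→12.5:
  [0→6]: (0.0+635.8)/2 × 6 = 1907.4
  [6→6.5]: (635.8+622.0)/2 × 0.5 = 314.45
  [6.5→8]: (622.0+571.9)/2 × 1.5 = 895.425
  [8→8.5]: (571.9+553.8)/2 × 0.5 = 281.425
  [8.5→12.5]: (553.8+413.3)/2 × 4 = 1934.2
  Sum = 5332.9 ng/mL·h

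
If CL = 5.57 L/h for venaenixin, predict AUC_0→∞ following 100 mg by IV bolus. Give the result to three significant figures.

AUC = 18.0 mg/L·h

AUC_0→∞ = Dose_iv / CL
        = 100 / 5.57 = 17.9533 mg/L·h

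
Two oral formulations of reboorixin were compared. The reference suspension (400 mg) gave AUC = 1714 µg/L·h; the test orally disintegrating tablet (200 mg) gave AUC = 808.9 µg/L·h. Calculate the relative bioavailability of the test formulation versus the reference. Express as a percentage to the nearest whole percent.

F_rel = 94%

F_rel = (AUC_test/D_test) / (AUC_ref/D_ref)
      = (808.9/200) / (1714/400)
      = 4.0445 / 4.285 = 0.9439 = 94.39%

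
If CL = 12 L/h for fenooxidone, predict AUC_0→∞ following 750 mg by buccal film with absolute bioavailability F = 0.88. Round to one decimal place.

AUC_0→∞ = F × Dose / CL
        = 0.88 × 750 / 12 = 55 mg/L·h

AUC = 55.0 mg/L·h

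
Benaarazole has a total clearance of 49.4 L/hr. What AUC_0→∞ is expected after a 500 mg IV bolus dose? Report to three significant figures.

AUC_0→∞ = Dose_iv / CL
        = 500 / 49.4 = 10.1215 mg/L·hr

AUC = 10.1 mg/L·hr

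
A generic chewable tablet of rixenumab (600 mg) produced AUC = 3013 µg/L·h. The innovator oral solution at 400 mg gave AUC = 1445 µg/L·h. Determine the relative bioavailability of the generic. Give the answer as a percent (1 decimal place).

F_rel = (AUC_test/D_test) / (AUC_ref/D_ref)
      = (3013/600) / (1445/400)
      = 5.02167 / 3.6125 = 1.3901 = 139.01%

F_rel = 139.0%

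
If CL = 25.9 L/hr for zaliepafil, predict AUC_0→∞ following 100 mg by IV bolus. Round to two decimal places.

AUC = 3.86 mg/L·hr

AUC_0→∞ = Dose_iv / CL
        = 100 / 25.9 = 3.861 mg/L·hr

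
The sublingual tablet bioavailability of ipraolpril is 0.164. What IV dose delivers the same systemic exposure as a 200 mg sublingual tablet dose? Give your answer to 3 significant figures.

Systemic exposure from an extravascular dose = F × D_ev, so the equivalent IV dose is F × D_ev.
D_iv = F × D_ev = 0.164 × 200 = 32.8 mg

D_iv = 32.8 mg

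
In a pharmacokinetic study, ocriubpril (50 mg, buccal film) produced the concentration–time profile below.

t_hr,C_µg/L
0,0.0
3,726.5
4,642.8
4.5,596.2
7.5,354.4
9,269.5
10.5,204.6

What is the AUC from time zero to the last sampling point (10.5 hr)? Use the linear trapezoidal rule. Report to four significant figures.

Trapezoidal AUC_0→10.5:
  [0→3]: (0.0+726.5)/2 × 3 = 1089.75
  [3→4]: (726.5+642.8)/2 × 1 = 684.65
  [4→4.5]: (642.8+596.2)/2 × 0.5 = 309.75
  [4.5→7.5]: (596.2+354.4)/2 × 3 = 1425.9
  [7.5→9]: (354.4+269.5)/2 × 1.5 = 467.925
  [9→10.5]: (269.5+204.6)/2 × 1.5 = 355.575
  Sum = 4333.55 µg/L·hr

AUC = 4334 µg/L·hr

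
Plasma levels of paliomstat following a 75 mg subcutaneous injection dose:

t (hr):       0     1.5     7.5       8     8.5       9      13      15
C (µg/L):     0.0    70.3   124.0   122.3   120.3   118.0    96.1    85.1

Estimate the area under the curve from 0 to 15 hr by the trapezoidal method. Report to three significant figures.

Trapezoidal AUC_0→15:
  [0→1.5]: (0.0+70.3)/2 × 1.5 = 52.725
  [1.5→7.5]: (70.3+124.0)/2 × 6 = 582.9
  [7.5→8]: (124.0+122.3)/2 × 0.5 = 61.575
  [8→8.5]: (122.3+120.3)/2 × 0.5 = 60.65
  [8.5→9]: (120.3+118.0)/2 × 0.5 = 59.575
  [9→13]: (118.0+96.1)/2 × 4 = 428.2
  [13→15]: (96.1+85.1)/2 × 2 = 181.2
  Sum = 1426.825 µg/L·hr

AUC = 1430 µg/L·hr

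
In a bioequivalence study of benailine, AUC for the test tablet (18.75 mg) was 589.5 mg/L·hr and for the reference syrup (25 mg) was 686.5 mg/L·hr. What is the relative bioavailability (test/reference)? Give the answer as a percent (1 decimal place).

F_rel = 114.5%

F_rel = (AUC_test/D_test) / (AUC_ref/D_ref)
      = (589.5/18.75) / (686.5/25)
      = 31.44 / 27.46 = 1.1449 = 114.49%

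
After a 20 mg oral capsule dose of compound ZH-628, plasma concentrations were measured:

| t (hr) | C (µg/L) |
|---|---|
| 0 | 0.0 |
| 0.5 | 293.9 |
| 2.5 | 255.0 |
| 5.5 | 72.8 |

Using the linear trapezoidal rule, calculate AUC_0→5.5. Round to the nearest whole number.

Trapezoidal AUC_0→5.5:
  [0→0.5]: (0.0+293.9)/2 × 0.5 = 73.475
  [0.5→2.5]: (293.9+255.0)/2 × 2 = 548.9
  [2.5→5.5]: (255.0+72.8)/2 × 3 = 491.7
  Sum = 1114.075 µg/L·hr

AUC = 1114 µg/L·hr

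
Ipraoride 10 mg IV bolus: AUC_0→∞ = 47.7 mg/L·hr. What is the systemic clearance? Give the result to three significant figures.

CL = Dose_iv / AUC_0→∞
   = 10 / 47.7 = 0.209644 L/hr

CL = 0.210 L/hr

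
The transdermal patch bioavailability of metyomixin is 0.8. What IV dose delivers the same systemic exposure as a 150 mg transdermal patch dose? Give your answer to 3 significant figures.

D_iv = 120 mg

Systemic exposure from an extravascular dose = F × D_ev, so the equivalent IV dose is F × D_ev.
D_iv = F × D_ev = 0.8 × 150 = 120 mg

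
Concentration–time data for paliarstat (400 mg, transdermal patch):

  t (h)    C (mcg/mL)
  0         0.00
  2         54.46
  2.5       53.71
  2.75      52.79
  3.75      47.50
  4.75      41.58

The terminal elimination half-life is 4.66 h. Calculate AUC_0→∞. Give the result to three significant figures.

Trapezoidal AUC_0→4.75:
  [0→2]: (0.00+54.46)/2 × 2 = 54.46
  [2→2.5]: (54.46+53.71)/2 × 0.5 = 27.0425
  [2.5→2.75]: (53.71+52.79)/2 × 0.25 = 13.3125
  [2.75→3.75]: (52.79+47.50)/2 × 1 = 50.145
  [3.75→4.75]: (47.50+41.58)/2 × 1 = 44.54
  Sum = 189.5 mcg/mL·h
k_e = ln2 / t½ = 0.693147 / 4.66 = 0.1487 h^-1
Extrapolated tail: C_last / k_e = 41.58 / 0.1487 = 279.623
AUC_0→∞ = 189.5 + 279.623 = 469.123 mcg/mL·h

AUC = 469 mcg/mL·h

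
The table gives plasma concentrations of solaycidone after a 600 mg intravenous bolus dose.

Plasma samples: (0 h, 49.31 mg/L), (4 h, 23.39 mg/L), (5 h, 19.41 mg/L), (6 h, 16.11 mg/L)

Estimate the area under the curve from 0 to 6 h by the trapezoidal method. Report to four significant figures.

AUC = 184.6 mg/L·h

Trapezoidal AUC_0→6:
  [0→4]: (49.31+23.39)/2 × 4 = 145.4
  [4→5]: (23.39+19.41)/2 × 1 = 21.4
  [5→6]: (19.41+16.11)/2 × 1 = 17.76
  Sum = 184.56 mg/L·h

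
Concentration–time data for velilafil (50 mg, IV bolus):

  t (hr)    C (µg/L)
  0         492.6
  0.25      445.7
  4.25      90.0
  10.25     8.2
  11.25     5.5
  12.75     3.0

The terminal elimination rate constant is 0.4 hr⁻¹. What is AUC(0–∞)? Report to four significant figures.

Trapezoidal AUC_0→12.75:
  [0→0.25]: (492.6+445.7)/2 × 0.25 = 117.2875
  [0.25→4.25]: (445.7+90.0)/2 × 4 = 1071.4
  [4.25→10.25]: (90.0+8.2)/2 × 6 = 294.6
  [10.25→11.25]: (8.2+5.5)/2 × 1 = 6.85
  [11.25→12.75]: (5.5+3.0)/2 × 1.5 = 6.375
  Sum = 1496.5125 µg/L·hr
Extrapolated tail: C_last / k_e = 3.0 / 0.4 = 7.500
AUC_0→∞ = 1496.5125 + 7.500 = 1504.0125 µg/L·hr

AUC = 1504 µg/L·hr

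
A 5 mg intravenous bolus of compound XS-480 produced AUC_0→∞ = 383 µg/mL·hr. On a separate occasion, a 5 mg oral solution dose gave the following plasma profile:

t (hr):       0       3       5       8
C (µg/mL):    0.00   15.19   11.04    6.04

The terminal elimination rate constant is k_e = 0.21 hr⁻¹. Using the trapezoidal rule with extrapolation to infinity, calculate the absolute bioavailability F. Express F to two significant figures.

Trapezoidal AUC_0→8 (oral solution):
  [0→3]: (0.00+15.19)/2 × 3 = 22.785
  [3→5]: (15.19+11.04)/2 × 2 = 26.23
  [5→8]: (11.04+6.04)/2 × 3 = 25.62
  Sum = 74.635 µg/mL·hr
Tail: C_last/k_e = 6.04/0.21 = 28.762
AUC_0→∞ (oral solution) = 74.635 + 28.762 = 103.397 µg/mL·hr
F = (AUC_ev/D_ev)/(AUC_iv/D_iv) = (103.397/5)/(383/5) = 20.6794/76.6 = 0.2700

F = 0.27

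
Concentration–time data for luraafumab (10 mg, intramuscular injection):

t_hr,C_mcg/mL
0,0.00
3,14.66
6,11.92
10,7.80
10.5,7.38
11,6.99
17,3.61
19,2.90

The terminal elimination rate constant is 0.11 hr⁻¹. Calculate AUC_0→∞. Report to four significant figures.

Trapezoidal AUC_0→19:
  [0→3]: (0.00+14.66)/2 × 3 = 21.99
  [3→6]: (14.66+11.92)/2 × 3 = 39.87
  [6→10]: (11.92+7.80)/2 × 4 = 39.44
  [10→10.5]: (7.80+7.38)/2 × 0.5 = 3.795
  [10.5→11]: (7.38+6.99)/2 × 0.5 = 3.5925
  [11→17]: (6.99+3.61)/2 × 6 = 31.8
  [17→19]: (3.61+2.90)/2 × 2 = 6.51
  Sum = 146.9975 mcg/mL·hr
Extrapolated tail: C_last / k_e = 2.90 / 0.11 = 26.364
AUC_0→∞ = 146.9975 + 26.364 = 173.3615 mcg/mL·hr

AUC = 173.4 mcg/mL·hr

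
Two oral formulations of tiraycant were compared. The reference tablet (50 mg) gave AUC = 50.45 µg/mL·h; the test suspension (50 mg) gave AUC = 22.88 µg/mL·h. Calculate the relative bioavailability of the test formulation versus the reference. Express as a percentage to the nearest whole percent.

F_rel = 45%

F_rel = (AUC_test/D_test) / (AUC_ref/D_ref)
      = (22.88/50) / (50.45/50)
      = 0.4576 / 1.009 = 0.4535 = 45.35%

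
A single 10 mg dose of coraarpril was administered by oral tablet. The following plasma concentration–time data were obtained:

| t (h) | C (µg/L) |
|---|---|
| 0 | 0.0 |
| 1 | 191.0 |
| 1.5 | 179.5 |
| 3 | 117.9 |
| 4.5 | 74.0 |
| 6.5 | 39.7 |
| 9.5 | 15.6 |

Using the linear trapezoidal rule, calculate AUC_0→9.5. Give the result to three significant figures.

Trapezoidal AUC_0→9.5:
  [0→1]: (0.0+191.0)/2 × 1 = 95.5
  [1→1.5]: (191.0+179.5)/2 × 0.5 = 92.625
  [1.5→3]: (179.5+117.9)/2 × 1.5 = 223.05
  [3→4.5]: (117.9+74.0)/2 × 1.5 = 143.925
  [4.5→6.5]: (74.0+39.7)/2 × 2 = 113.7
  [6.5→9.5]: (39.7+15.6)/2 × 3 = 82.95
  Sum = 751.75 µg/L·h

AUC = 752 µg/L·h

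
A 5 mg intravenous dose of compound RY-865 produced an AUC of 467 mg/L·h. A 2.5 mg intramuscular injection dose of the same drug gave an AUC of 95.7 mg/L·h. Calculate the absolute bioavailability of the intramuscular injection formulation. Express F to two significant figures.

F = 0.41

F = (AUC_ev / D_ev) / (AUC_iv / D_iv)
  = (95.7/2.5) / (467/5)
  = 38.28 / 93.4 = 0.4099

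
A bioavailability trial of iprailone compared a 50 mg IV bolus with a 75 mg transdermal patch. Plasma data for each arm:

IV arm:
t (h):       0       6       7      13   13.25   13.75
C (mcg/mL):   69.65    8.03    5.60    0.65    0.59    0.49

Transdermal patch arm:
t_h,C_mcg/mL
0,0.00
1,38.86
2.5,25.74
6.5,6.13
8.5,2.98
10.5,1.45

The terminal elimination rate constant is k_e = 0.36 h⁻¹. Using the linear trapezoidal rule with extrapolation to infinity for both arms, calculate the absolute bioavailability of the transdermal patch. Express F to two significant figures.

F = 0.38

Trapezoidal AUC_0→13.75 (IV):
  [0→6]: (69.65+8.03)/2 × 6 = 233.04
  [6→7]: (8.03+5.60)/2 × 1 = 6.815
  [7→13]: (5.60+0.65)/2 × 6 = 18.75
  [13→13.25]: (0.65+0.59)/2 × 0.25 = 0.155
  [13.25→13.75]: (0.59+0.49)/2 × 0.5 = 0.27
  Sum = 259.03 mcg/mL·h
IV tail: 0.49/0.36 = 1.361; AUC_iv,0→∞ = 259.03 + 1.361 = 260.391 mcg/mL·h
Trapezoidal AUC_0→10.5 (transdermal patch):
  [0→1]: (0.00+38.86)/2 × 1 = 19.43
  [1→2.5]: (38.86+25.74)/2 × 1.5 = 48.45
  [2.5→6.5]: (25.74+6.13)/2 × 4 = 63.74
  [6.5→8.5]: (6.13+2.98)/2 × 2 = 9.11
  [8.5→10.5]: (2.98+1.45)/2 × 2 = 4.43
  Sum = 145.16 mcg/mL·h
transdermal patch tail: 1.45/0.36 = 4.028; AUC_ev,0→∞ = 145.16 + 4.028 = 149.188 mcg/mL·h
F = (AUC_ev/D_ev)/(AUC_iv/D_iv) = (149.188/75)/(260.391/50) = 1.98917/5.20782 = 0.3820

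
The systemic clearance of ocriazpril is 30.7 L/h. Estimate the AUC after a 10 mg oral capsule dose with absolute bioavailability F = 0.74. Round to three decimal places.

AUC = 0.241 mg/L·h

AUC_0→∞ = F × Dose / CL
        = 0.74 × 10 / 30.7 = 0.241042 mg/L·h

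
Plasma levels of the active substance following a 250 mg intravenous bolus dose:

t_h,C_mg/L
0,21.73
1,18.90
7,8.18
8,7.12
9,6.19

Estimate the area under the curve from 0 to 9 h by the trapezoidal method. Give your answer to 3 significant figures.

Trapezoidal AUC_0→9:
  [0→1]: (21.73+18.90)/2 × 1 = 20.315
  [1→7]: (18.90+8.18)/2 × 6 = 81.24
  [7→8]: (8.18+7.12)/2 × 1 = 7.65
  [8→9]: (7.12+6.19)/2 × 1 = 6.655
  Sum = 115.86 mg/L·h

AUC = 116 mg/L·h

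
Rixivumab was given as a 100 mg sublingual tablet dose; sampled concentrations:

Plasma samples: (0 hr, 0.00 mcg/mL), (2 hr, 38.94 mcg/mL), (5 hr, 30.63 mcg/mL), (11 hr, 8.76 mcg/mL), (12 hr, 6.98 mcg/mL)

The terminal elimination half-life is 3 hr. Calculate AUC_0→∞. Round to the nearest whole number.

Trapezoidal AUC_0→12:
  [0→2]: (0.00+38.94)/2 × 2 = 38.94
  [2→5]: (38.94+30.63)/2 × 3 = 104.355
  [5→11]: (30.63+8.76)/2 × 6 = 118.17
  [11→12]: (8.76+6.98)/2 × 1 = 7.87
  Sum = 269.335 mcg/mL·hr
k_e = ln2 / t½ = 0.693147 / 3 = 0.2310 hr^-1
Extrapolated tail: C_last / k_e = 6.98 / 0.231 = 30.216
AUC_0→∞ = 269.335 + 30.216 = 299.551 mcg/mL·hr

AUC = 300 mcg/mL·hr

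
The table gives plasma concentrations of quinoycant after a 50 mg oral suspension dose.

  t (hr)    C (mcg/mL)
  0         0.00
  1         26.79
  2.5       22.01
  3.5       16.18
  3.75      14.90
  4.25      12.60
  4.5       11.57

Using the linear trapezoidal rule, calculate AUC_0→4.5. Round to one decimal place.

Trapezoidal AUC_0→4.5:
  [0→1]: (0.00+26.79)/2 × 1 = 13.395
  [1→2.5]: (26.79+22.01)/2 × 1.5 = 36.6
  [2.5→3.5]: (22.01+16.18)/2 × 1 = 19.095
  [3.5→3.75]: (16.18+14.90)/2 × 0.25 = 3.885
  [3.75→4.25]: (14.90+12.60)/2 × 0.5 = 6.875
  [4.25→4.5]: (12.60+11.57)/2 × 0.25 = 3.02125
  Sum = 82.87125 mcg/mL·hr

AUC = 82.9 mcg/mL·hr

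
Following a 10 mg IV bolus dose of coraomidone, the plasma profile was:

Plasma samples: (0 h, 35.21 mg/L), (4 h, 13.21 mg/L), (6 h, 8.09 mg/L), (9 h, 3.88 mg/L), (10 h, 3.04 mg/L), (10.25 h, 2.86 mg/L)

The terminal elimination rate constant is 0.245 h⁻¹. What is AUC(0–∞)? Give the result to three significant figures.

AUC = 152 mg/L·h

Trapezoidal AUC_0→10.25:
  [0→4]: (35.21+13.21)/2 × 4 = 96.84
  [4→6]: (13.21+8.09)/2 × 2 = 21.3
  [6→9]: (8.09+3.88)/2 × 3 = 17.955
  [9→10]: (3.88+3.04)/2 × 1 = 3.46
  [10→10.25]: (3.04+2.86)/2 × 0.25 = 0.7375
  Sum = 140.2925 mg/L·h
Extrapolated tail: C_last / k_e = 2.86 / 0.245 = 11.673
AUC_0→∞ = 140.2925 + 11.673 = 151.9655 mg/L·h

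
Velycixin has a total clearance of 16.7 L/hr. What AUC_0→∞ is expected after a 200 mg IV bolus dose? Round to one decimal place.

AUC = 12.0 mg/L·hr

AUC_0→∞ = Dose_iv / CL
        = 200 / 16.7 = 11.976 mg/L·hr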